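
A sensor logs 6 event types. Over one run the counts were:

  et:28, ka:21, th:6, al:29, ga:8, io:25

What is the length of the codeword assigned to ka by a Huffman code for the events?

3

Huffman merges, smallest pair first:
merge th(6) and ga(8): 14
merge 14 and ka(21): 35
merge io(25) and et(28): 53
merge al(29) and 35: 64
merge 53 and 64: 117
The subtree containing ka is merged 3 times, so code length = 3.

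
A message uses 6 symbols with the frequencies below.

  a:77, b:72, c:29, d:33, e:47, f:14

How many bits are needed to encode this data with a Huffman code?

Merge the two smallest weights repeatedly:
combine f(14), c(29) → 43
combine d(33), 43 → 76
combine e(47), b(72) → 119
combine 76, a(77) → 153
combine 119, 153 → 272
Each symbol's bit-cost is frequency × depth; summing gives 663 bits (equivalently 43 + 76 + 119 + 153 + 272).

663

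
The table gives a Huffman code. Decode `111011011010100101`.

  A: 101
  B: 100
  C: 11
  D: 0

Read left to right; each codeword is recognised as soon as it completes (prefix code):
  11→C | 101→A | 101→A | 101→A | 0→D | 100→B | 101→A
Decoded message: CAAADBA

CAAADBA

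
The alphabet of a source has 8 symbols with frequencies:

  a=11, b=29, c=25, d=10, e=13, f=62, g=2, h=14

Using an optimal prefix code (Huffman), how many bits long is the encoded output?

436

Merge the two smallest weights repeatedly:
combine g(2), d(10) → 12
combine a(11), 12 → 23
combine e(13), h(14) → 27
combine 23, c(25) → 48
combine 27, b(29) → 56
combine 48, 56 → 104
combine f(62), 104 → 166
Total encoded bits = sum of merged weights = 12 + 23 + 27 + 48 + 56 + 104 + 166 = 436.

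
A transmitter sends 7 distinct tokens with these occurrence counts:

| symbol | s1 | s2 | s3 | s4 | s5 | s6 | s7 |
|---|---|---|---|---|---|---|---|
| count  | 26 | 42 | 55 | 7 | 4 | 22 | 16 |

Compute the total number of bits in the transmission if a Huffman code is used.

430

Build the Huffman tree bottom-up:
merge s5(4) and s4(7): 11
merge 11 and s7(16): 27
merge s6(22) and s1(26): 48
merge 27 and s2(42): 69
merge 48 and s3(55): 103
merge 69 and 103: 172
The encoded length is the sum of every internal node's weight: 11 + 27 + 48 + 69 + 103 + 172 = 430 bits.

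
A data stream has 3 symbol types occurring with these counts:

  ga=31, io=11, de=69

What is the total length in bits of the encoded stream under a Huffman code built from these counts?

153

Build the Huffman tree bottom-up:
combine io(11), ga(31) → 42
combine 42, de(69) → 111
Total encoded bits = sum of merged weights = 42 + 111 = 153.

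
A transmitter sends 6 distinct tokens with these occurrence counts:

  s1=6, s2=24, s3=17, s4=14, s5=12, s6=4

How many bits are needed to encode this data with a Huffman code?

Build the Huffman tree bottom-up:
s6(4) + s1(6) → 10
10 + s5(12) → 22
s4(14) + s3(17) → 31
22 + s2(24) → 46
31 + 46 → 77
Each symbol's bit-cost is frequency × depth; summing gives 186 bits (equivalently 10 + 22 + 31 + 46 + 77).

186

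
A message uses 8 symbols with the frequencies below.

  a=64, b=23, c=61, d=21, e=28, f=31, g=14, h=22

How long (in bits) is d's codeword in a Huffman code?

4

Build the tree from the bottom:
merge g(14) and d(21): 35
merge h(22) and b(23): 45
merge e(28) and f(31): 59
merge 35 and 45: 80
merge 59 and c(61): 120
merge a(64) and 80: 144
merge 120 and 144: 264
d's leaf is at depth 4, giving a 4-bit codeword.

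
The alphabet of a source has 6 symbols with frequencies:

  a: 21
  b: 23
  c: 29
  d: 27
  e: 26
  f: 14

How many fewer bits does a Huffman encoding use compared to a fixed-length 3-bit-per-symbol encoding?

Fixed-length: 3 bits × 140 symbols = 420 bits.
Huffman merges:
f(14) + a(21) → 35
b(23) + e(26) → 49
d(27) + c(29) → 56
35 + 49 → 84
56 + 84 → 140
Huffman total = 35 + 49 + 56 + 84 + 140 = 364 bits.
Saving = 420 − 364 = 56 bits.

56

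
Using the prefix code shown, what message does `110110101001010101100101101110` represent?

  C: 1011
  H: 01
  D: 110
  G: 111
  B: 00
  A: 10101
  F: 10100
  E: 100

Read left to right; each codeword is recognised as soon as it completes (prefix code):
  110→D | 110→D | 10100→F | 10101→A | 01→H | 100→E | 1011→C | 01→H | 110→D
Decoded message: DDFAHECHD

DDFAHECHD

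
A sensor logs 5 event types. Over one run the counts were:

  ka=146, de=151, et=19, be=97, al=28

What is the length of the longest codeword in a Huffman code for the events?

Merge the two lowest-weight nodes at each step:
et(19) + al(28) → 47
47 + be(97) → 144
144 + ka(146) → 290
de(151) + 290 → 441
Maximum depth reached is 4.

4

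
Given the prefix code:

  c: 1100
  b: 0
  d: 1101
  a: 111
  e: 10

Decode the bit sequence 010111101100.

Read left to right; each codeword is recognised as soon as it completes (prefix code):
  0→b | 10→e | 111→a | 10→e | 1100→c
Decoded message: beaec

beaec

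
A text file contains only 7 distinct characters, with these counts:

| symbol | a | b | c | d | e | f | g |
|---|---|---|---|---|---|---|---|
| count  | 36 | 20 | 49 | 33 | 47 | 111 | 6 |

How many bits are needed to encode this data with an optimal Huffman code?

Build the Huffman tree bottom-up:
merge g(6) and b(20): 26
merge 26 and d(33): 59
merge a(36) and e(47): 83
merge c(49) and 59: 108
merge 83 and 108: 191
merge f(111) and 191: 302
The encoded length is the sum of every internal node's weight: 26 + 59 + 83 + 108 + 191 + 302 = 769 bits.

769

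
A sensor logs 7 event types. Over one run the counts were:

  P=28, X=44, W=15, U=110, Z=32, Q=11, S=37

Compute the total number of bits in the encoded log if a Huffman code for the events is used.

691

Greedily combine the two least-frequent nodes:
merge Q(11) and W(15): 26
merge 26 and P(28): 54
merge Z(32) and S(37): 69
merge X(44) and 54: 98
merge 69 and 98: 167
merge U(110) and 167: 277
Total encoded bits = sum of merged weights = 26 + 54 + 69 + 98 + 167 + 277 = 691.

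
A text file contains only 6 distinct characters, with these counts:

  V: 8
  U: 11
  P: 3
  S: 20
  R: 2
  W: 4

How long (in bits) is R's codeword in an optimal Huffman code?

Build the tree from the bottom:
combine R(2), P(3) → 5
combine W(4), 5 → 9
combine V(8), 9 → 17
combine U(11), 17 → 28
combine S(20), 28 → 48
R's leaf is at depth 5, giving a 5-bit codeword.

5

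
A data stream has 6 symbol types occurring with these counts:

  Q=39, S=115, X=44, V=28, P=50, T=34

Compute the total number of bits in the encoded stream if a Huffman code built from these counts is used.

762

Build the Huffman tree bottom-up:
combine V(28), T(34) → 62
combine Q(39), X(44) → 83
combine P(50), 62 → 112
combine 83, 112 → 195
combine S(115), 195 → 310
The encoded length is the sum of every internal node's weight: 62 + 83 + 112 + 195 + 310 = 762 bits.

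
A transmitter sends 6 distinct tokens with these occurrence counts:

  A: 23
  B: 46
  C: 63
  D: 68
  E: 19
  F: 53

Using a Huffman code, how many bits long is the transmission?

Merge the two smallest weights repeatedly:
E(19) + A(23) → 42
42 + B(46) → 88
F(53) + C(63) → 116
D(68) + 88 → 156
116 + 156 → 272
Each symbol's bit-cost is frequency × depth; summing gives 674 bits (equivalently 42 + 88 + 116 + 156 + 272).

674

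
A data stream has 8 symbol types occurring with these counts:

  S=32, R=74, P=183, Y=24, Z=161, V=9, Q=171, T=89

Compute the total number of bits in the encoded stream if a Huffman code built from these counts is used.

1951

Merge the two smallest weights repeatedly:
V(9) + Y(24) → 33
S(32) + 33 → 65
65 + R(74) → 139
T(89) + 139 → 228
Z(161) + Q(171) → 332
P(183) + 228 → 411
332 + 411 → 743
Each symbol's bit-cost is frequency × depth; summing gives 1951 bits (equivalently 33 + 65 + 139 + 228 + 332 + 411 + 743).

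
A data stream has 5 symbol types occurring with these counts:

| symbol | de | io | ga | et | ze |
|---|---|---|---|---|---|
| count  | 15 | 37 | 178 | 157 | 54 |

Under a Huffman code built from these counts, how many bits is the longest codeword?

Merge the two lowest-weight nodes at each step:
merge de(15) and io(37): 52
merge 52 and ze(54): 106
merge 106 and et(157): 263
merge ga(178) and 263: 441
The rarest symbols sit at the bottom; the longest codeword is 4 bits.

4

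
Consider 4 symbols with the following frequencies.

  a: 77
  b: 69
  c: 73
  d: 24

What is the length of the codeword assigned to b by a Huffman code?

Build the tree from the bottom:
combine d(24), b(69) → 93
combine c(73), a(77) → 150
combine 93, 150 → 243
The subtree containing b is merged 2 times, so code length = 2.

2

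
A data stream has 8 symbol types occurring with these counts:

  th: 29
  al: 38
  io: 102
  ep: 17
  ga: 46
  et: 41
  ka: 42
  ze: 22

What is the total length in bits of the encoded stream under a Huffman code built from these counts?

Greedily combine the two least-frequent nodes:
ep(17) + ze(22) → 39
th(29) + al(38) → 67
39 + et(41) → 80
ka(42) + ga(46) → 88
67 + 80 → 147
88 + io(102) → 190
147 + 190 → 337
Total encoded bits = sum of merged weights = 39 + 67 + 80 + 88 + 147 + 190 + 337 = 948.

948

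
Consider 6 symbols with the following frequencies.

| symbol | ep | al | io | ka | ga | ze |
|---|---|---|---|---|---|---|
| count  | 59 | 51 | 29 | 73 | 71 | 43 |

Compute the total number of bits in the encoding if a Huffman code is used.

Build the Huffman tree bottom-up:
io(29) + ze(43) → 72
al(51) + ep(59) → 110
ga(71) + 72 → 143
ka(73) + 110 → 183
143 + 183 → 326
Total encoded bits = sum of merged weights = 72 + 110 + 143 + 183 + 326 = 834.

834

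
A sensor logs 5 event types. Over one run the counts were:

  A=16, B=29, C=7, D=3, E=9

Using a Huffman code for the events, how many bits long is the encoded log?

128

Build the Huffman tree bottom-up:
D(3) + C(7) → 10
E(9) + 10 → 19
A(16) + 19 → 35
B(29) + 35 → 64
The encoded length is the sum of every internal node's weight: 10 + 19 + 35 + 64 = 128 bits.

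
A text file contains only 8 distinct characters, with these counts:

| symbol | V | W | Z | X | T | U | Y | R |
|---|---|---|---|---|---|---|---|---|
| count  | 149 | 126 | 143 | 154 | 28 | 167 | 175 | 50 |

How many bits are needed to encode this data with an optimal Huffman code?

2879

Greedily combine the two least-frequent nodes:
combine T(28), R(50) → 78
combine 78, W(126) → 204
combine Z(143), V(149) → 292
combine X(154), U(167) → 321
combine Y(175), 204 → 379
combine 292, 321 → 613
combine 379, 613 → 992
Each symbol's bit-cost is frequency × depth; summing gives 2879 bits (equivalently 78 + 204 + 292 + 321 + 379 + 613 + 992).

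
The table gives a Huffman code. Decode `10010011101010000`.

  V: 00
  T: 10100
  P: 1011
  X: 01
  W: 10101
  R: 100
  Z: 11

Read left to right; each codeword is recognised as soon as it completes (prefix code):
  100→R | 100→R | 11→Z | 10101→W | 00→V | 00→V
Decoded message: RRZWVV

RRZWVV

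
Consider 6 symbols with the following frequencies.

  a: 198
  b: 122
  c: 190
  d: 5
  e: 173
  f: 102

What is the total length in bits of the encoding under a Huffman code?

1916

Greedily combine the two least-frequent nodes:
combine d(5), f(102) → 107
combine 107, b(122) → 229
combine e(173), c(190) → 363
combine a(198), 229 → 427
combine 363, 427 → 790
Each symbol's bit-cost is frequency × depth; summing gives 1916 bits (equivalently 107 + 229 + 363 + 427 + 790).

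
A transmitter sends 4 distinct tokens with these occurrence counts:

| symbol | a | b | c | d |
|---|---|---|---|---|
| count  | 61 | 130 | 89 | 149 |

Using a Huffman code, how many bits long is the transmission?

Greedily combine the two least-frequent nodes:
a(61) + c(89) → 150
b(130) + d(149) → 279
150 + 279 → 429
Total encoded bits = sum of merged weights = 150 + 279 + 429 = 858.

858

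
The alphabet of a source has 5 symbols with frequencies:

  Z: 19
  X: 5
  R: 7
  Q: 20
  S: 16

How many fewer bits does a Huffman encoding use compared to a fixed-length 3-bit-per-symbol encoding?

Fixed-length: 3 bits × 67 symbols = 201 bits.
Huffman merges:
X(5) + R(7) → 12
12 + S(16) → 28
Z(19) + Q(20) → 39
28 + 39 → 67
Huffman total = 12 + 28 + 39 + 67 = 146 bits.
Saving = 201 − 146 = 55 bits.

55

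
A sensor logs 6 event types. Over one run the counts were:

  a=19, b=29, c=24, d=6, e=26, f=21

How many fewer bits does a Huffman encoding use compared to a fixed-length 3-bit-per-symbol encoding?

55

Fixed-length: 3 bits × 125 symbols = 375 bits.
Huffman merges:
combine d(6), a(19) → 25
combine f(21), c(24) → 45
combine 25, e(26) → 51
combine b(29), 45 → 74
combine 51, 74 → 125
Huffman total = 25 + 45 + 51 + 74 + 125 = 320 bits.
Saving = 375 − 320 = 55 bits.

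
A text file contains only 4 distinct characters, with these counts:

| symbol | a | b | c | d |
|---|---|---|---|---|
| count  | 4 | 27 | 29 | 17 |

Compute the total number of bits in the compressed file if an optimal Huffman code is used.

Greedily combine the two least-frequent nodes:
combine a(4), d(17) → 21
combine 21, b(27) → 48
combine c(29), 48 → 77
The encoded length is the sum of every internal node's weight: 21 + 48 + 77 = 146 bits.

146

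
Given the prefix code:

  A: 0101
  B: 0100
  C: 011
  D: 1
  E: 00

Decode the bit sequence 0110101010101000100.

CAABB

Read left to right; each codeword is recognised as soon as it completes (prefix code):
  011→C | 0101→A | 0101→A | 0100→B | 0100→B
Decoded message: CAABB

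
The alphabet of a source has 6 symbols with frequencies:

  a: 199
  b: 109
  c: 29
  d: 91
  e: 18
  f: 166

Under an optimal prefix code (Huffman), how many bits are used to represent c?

Repeatedly merge the two smallest:
e(18) + c(29) → 47
47 + d(91) → 138
b(109) + 138 → 247
f(166) + a(199) → 365
247 + 365 → 612
The subtree containing c is merged 4 times, so code length = 4.

4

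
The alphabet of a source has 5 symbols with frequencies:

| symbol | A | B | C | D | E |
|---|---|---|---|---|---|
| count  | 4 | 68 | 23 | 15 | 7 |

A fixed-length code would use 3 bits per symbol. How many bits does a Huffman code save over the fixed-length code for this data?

148

Fixed-length: 3 bits × 117 symbols = 351 bits.
Huffman merges:
combine A(4), E(7) → 11
combine 11, D(15) → 26
combine C(23), 26 → 49
combine 49, B(68) → 117
Huffman total = 11 + 26 + 49 + 117 = 203 bits.
Saving = 351 − 203 = 148 bits.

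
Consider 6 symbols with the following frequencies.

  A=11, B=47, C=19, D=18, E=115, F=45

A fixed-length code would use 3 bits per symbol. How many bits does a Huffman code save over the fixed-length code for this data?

Fixed-length: 3 bits × 255 symbols = 765 bits.
Huffman merges:
combine A(11), D(18) → 29
combine C(19), 29 → 48
combine F(45), B(47) → 92
combine 48, 92 → 140
combine E(115), 140 → 255
Huffman total = 29 + 48 + 92 + 140 + 255 = 564 bits.
Saving = 765 − 564 = 201 bits.

201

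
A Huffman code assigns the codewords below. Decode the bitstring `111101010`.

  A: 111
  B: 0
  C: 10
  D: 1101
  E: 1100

Read left to right; each codeword is recognised as soon as it completes (prefix code):
  111→A | 10→C | 10→C | 10→C
Decoded message: ACCC

ACCC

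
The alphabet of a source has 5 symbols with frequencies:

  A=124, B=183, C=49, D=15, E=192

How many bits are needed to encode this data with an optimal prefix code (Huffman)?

Greedily combine the two least-frequent nodes:
combine D(15), C(49) → 64
combine 64, A(124) → 188
combine B(183), 188 → 371
combine E(192), 371 → 563
Total encoded bits = sum of merged weights = 64 + 188 + 371 + 563 = 1186.

1186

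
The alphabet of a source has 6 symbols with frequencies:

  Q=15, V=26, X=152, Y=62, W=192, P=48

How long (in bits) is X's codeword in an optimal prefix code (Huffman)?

Build the tree from the bottom:
combine Q(15), V(26) → 41
combine 41, P(48) → 89
combine Y(62), 89 → 151
combine 151, X(152) → 303
combine W(192), 303 → 495
X's leaf is at depth 2, giving a 2-bit codeword.

2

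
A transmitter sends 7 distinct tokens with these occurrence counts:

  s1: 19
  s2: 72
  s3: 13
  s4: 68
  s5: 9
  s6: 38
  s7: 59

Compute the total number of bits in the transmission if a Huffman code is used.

Merge the two smallest weights repeatedly:
combine s5(9), s3(13) → 22
combine s1(19), 22 → 41
combine s6(38), 41 → 79
combine s7(59), s4(68) → 127
combine s2(72), 79 → 151
combine 127, 151 → 278
Total encoded bits = sum of merged weights = 22 + 41 + 79 + 127 + 151 + 278 = 698.

698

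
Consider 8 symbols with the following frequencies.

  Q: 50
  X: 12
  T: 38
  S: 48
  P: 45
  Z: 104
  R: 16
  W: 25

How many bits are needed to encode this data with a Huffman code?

938

Merge the two smallest weights repeatedly:
merge X(12) and R(16): 28
merge W(25) and 28: 53
merge T(38) and P(45): 83
merge S(48) and Q(50): 98
merge 53 and 83: 136
merge 98 and Z(104): 202
merge 136 and 202: 338
Total encoded bits = sum of merged weights = 28 + 53 + 83 + 98 + 136 + 202 + 338 = 938.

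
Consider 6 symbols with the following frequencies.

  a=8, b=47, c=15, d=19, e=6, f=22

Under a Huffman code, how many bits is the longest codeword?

4

Merge the two lowest-weight nodes at each step:
combine e(6), a(8) → 14
combine 14, c(15) → 29
combine d(19), f(22) → 41
combine 29, 41 → 70
combine b(47), 70 → 117
The rarest symbols sit at the bottom; the longest codeword is 4 bits.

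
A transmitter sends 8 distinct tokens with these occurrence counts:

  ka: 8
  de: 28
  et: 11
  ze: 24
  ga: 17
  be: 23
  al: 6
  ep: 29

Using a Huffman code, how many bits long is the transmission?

Build the Huffman tree bottom-up:
combine al(6), ka(8) → 14
combine et(11), 14 → 25
combine ga(17), be(23) → 40
combine ze(24), 25 → 49
combine de(28), ep(29) → 57
combine 40, 49 → 89
combine 57, 89 → 146
The encoded length is the sum of every internal node's weight: 14 + 25 + 40 + 49 + 57 + 89 + 146 = 420 bits.

420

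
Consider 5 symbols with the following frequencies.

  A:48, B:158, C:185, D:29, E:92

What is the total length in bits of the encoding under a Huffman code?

1085

Build the Huffman tree bottom-up:
D(29) + A(48) → 77
77 + E(92) → 169
B(158) + 169 → 327
C(185) + 327 → 512
Total encoded bits = sum of merged weights = 77 + 169 + 327 + 512 = 1085.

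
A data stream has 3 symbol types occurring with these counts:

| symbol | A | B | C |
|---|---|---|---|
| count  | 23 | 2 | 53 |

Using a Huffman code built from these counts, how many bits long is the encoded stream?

Greedily combine the two least-frequent nodes:
merge B(2) and A(23): 25
merge 25 and C(53): 78
The encoded length is the sum of every internal node's weight: 25 + 78 = 103 bits.

103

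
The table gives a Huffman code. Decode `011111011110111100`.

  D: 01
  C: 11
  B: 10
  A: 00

DCCDCBCCA

Read left to right; each codeword is recognised as soon as it completes (prefix code):
  01→D | 11→C | 11→C | 01→D | 11→C | 10→B | 11→C | 11→C | 00→A
Decoded message: DCCDCBCCA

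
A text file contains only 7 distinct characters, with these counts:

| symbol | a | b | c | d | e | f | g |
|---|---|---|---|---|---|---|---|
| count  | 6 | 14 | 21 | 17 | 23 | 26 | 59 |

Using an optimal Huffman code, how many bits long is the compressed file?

433

Build the Huffman tree bottom-up:
a(6) + b(14) → 20
d(17) + 20 → 37
c(21) + e(23) → 44
f(26) + 37 → 63
44 + g(59) → 103
63 + 103 → 166
Total encoded bits = sum of merged weights = 20 + 37 + 44 + 63 + 103 + 166 = 433.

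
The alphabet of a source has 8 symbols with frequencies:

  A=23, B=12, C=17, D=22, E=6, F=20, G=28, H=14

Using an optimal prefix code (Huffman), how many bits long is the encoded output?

Merge the two smallest weights repeatedly:
merge E(6) and B(12): 18
merge H(14) and C(17): 31
merge 18 and F(20): 38
merge D(22) and A(23): 45
merge G(28) and 31: 59
merge 38 and 45: 83
merge 59 and 83: 142
Each symbol's bit-cost is frequency × depth; summing gives 416 bits (equivalently 18 + 31 + 38 + 45 + 59 + 83 + 142).

416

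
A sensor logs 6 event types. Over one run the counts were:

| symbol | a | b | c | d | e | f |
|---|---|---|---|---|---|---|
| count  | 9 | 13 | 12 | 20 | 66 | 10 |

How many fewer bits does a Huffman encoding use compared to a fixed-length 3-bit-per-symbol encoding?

Fixed-length: 3 bits × 130 symbols = 390 bits.
Huffman merges:
merge a(9) and f(10): 19
merge c(12) and b(13): 25
merge 19 and d(20): 39
merge 25 and 39: 64
merge 64 and e(66): 130
Huffman total = 19 + 25 + 39 + 64 + 130 = 277 bits.
Saving = 390 − 277 = 113 bits.

113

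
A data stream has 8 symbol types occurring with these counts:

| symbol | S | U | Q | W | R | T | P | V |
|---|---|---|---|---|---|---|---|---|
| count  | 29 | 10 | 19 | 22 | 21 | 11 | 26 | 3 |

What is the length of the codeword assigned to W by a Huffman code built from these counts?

Repeatedly merge the two smallest:
merge V(3) and U(10): 13
merge T(11) and 13: 24
merge Q(19) and R(21): 40
merge W(22) and 24: 46
merge P(26) and S(29): 55
merge 40 and 46: 86
merge 55 and 86: 141
The subtree containing W is merged 3 times, so code length = 3.

3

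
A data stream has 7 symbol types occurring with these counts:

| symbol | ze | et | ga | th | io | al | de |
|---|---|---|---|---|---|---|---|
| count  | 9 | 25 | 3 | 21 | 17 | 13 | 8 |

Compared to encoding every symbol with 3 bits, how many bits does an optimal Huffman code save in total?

Fixed-length: 3 bits × 96 symbols = 288 bits.
Huffman merges:
combine ga(3), de(8) → 11
combine ze(9), 11 → 20
combine al(13), io(17) → 30
combine 20, th(21) → 41
combine et(25), 30 → 55
combine 41, 55 → 96
Huffman total = 11 + 20 + 30 + 41 + 55 + 96 = 253 bits.
Saving = 288 − 253 = 35 bits.

35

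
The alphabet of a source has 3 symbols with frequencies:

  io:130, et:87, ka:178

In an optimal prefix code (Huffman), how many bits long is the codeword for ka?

1

Huffman merges, smallest pair first:
combine et(87), io(130) → 217
combine ka(178), 217 → 395
ka is merged only at the final step, so code length = 1.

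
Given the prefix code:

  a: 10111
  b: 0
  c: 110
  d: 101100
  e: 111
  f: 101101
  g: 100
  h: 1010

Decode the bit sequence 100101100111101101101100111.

gdefde

Read left to right; each codeword is recognised as soon as it completes (prefix code):
  100→g | 101100→d | 111→e | 101101→f | 101100→d | 111→e
Decoded message: gdefde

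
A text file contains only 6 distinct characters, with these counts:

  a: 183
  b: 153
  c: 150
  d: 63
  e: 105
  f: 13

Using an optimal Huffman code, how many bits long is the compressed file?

Greedily combine the two least-frequent nodes:
merge f(13) and d(63): 76
merge 76 and e(105): 181
merge c(150) and b(153): 303
merge 181 and a(183): 364
merge 303 and 364: 667
The encoded length is the sum of every internal node's weight: 76 + 181 + 303 + 364 + 667 = 1591 bits.

1591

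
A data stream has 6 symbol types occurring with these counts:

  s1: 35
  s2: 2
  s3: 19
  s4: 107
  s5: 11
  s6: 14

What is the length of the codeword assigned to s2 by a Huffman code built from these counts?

Huffman merges, smallest pair first:
combine s2(2), s5(11) → 13
combine 13, s6(14) → 27
combine s3(19), 27 → 46
combine s1(35), 46 → 81
combine 81, s4(107) → 188
The subtree containing s2 is merged 5 times, so code length = 5.

5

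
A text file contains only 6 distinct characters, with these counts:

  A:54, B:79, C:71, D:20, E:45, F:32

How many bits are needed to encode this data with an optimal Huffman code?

Build the Huffman tree bottom-up:
combine D(20), F(32) → 52
combine E(45), 52 → 97
combine A(54), C(71) → 125
combine B(79), 97 → 176
combine 125, 176 → 301
The encoded length is the sum of every internal node's weight: 52 + 97 + 125 + 176 + 301 = 751 bits.

751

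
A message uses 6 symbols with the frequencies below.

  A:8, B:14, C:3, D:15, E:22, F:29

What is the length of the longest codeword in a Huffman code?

4

Merge the two lowest-weight nodes at each step:
merge C(3) and A(8): 11
merge 11 and B(14): 25
merge D(15) and E(22): 37
merge 25 and F(29): 54
merge 37 and 54: 91
The rarest symbols sit at the bottom; the longest codeword is 4 bits.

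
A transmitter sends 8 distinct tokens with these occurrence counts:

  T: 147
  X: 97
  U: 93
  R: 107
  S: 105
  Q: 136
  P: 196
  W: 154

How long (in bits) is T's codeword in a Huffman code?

3

Repeatedly merge the two smallest:
merge U(93) and X(97): 190
merge S(105) and R(107): 212
merge Q(136) and T(147): 283
merge W(154) and 190: 344
merge P(196) and 212: 408
merge 283 and 344: 627
merge 408 and 627: 1035
T sits 3 levels below the root, so its codeword is 3 bits.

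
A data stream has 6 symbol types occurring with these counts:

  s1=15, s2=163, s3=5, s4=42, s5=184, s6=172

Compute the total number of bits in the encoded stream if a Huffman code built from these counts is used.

1244

Merge the two smallest weights repeatedly:
combine s3(5), s1(15) → 20
combine 20, s4(42) → 62
combine 62, s2(163) → 225
combine s6(172), s5(184) → 356
combine 225, 356 → 581
Each symbol's bit-cost is frequency × depth; summing gives 1244 bits (equivalently 20 + 62 + 225 + 356 + 581).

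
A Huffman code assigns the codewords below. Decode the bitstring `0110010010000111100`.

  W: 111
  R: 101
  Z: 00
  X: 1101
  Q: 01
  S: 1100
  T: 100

QTTTZWT

Read left to right; each codeword is recognised as soon as it completes (prefix code):
  01→Q | 100→T | 100→T | 100→T | 00→Z | 111→W | 100→T
Decoded message: QTTTZWT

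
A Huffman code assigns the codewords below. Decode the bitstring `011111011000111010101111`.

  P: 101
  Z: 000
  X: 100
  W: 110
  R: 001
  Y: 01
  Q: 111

YQPXYWPYQ

Read left to right; each codeword is recognised as soon as it completes (prefix code):
  01→Y | 111→Q | 101→P | 100→X | 01→Y | 110→W | 101→P | 01→Y | 111→Q
Decoded message: YQPXYWPYQ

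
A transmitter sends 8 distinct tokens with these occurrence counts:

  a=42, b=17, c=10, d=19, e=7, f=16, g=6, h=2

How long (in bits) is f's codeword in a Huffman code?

3

Build the tree from the bottom:
merge h(2) and g(6): 8
merge e(7) and 8: 15
merge c(10) and 15: 25
merge f(16) and b(17): 33
merge d(19) and 25: 44
merge 33 and a(42): 75
merge 44 and 75: 119
f's leaf is at depth 3, giving a 3-bit codeword.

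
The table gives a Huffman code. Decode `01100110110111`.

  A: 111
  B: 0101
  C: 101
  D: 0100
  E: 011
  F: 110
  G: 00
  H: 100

Read left to right; each codeword is recognised as soon as it completes (prefix code):
  011→E | 00→G | 110→F | 110→F | 111→A
Decoded message: EGFFA

EGFFA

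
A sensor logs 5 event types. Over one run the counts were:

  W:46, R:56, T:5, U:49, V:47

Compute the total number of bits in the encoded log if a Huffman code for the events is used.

457

Greedily combine the two least-frequent nodes:
combine T(5), W(46) → 51
combine V(47), U(49) → 96
combine 51, R(56) → 107
combine 96, 107 → 203
Each symbol's bit-cost is frequency × depth; summing gives 457 bits (equivalently 51 + 96 + 107 + 203).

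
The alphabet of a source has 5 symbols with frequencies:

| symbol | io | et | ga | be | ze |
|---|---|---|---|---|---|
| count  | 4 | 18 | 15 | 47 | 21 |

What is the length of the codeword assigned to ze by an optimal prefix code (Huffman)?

Repeatedly merge the two smallest:
combine io(4), ga(15) → 19
combine et(18), 19 → 37
combine ze(21), 37 → 58
combine be(47), 58 → 105
ze's leaf is at depth 2, giving a 2-bit codeword.

2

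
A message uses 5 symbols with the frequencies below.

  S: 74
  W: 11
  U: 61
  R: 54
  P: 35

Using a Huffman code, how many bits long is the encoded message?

Build the Huffman tree bottom-up:
merge W(11) and P(35): 46
merge 46 and R(54): 100
merge U(61) and S(74): 135
merge 100 and 135: 235
The encoded length is the sum of every internal node's weight: 46 + 100 + 135 + 235 = 516 bits.

516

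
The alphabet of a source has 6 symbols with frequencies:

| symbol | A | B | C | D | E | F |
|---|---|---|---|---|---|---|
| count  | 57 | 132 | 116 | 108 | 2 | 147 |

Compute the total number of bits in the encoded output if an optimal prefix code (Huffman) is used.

Merge the two smallest weights repeatedly:
E(2) + A(57) → 59
59 + D(108) → 167
C(116) + B(132) → 248
F(147) + 167 → 314
248 + 314 → 562
The encoded length is the sum of every internal node's weight: 59 + 167 + 248 + 314 + 562 = 1350 bits.

1350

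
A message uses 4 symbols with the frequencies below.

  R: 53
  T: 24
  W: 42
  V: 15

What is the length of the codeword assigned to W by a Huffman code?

2

Huffman merges, smallest pair first:
combine V(15), T(24) → 39
combine 39, W(42) → 81
combine R(53), 81 → 134
The subtree containing W is merged 2 times, so code length = 2.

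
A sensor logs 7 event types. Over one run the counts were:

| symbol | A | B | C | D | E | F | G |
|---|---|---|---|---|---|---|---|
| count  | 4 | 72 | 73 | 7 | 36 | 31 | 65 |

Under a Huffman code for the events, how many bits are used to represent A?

5

Repeatedly merge the two smallest:
merge A(4) and D(7): 11
merge 11 and F(31): 42
merge E(36) and 42: 78
merge G(65) and B(72): 137
merge C(73) and 78: 151
merge 137 and 151: 288
A's leaf is at depth 5, giving a 5-bit codeword.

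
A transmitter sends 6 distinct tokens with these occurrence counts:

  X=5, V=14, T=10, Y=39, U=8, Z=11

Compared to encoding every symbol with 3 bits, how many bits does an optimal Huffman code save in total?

Fixed-length: 3 bits × 87 symbols = 261 bits.
Huffman merges:
merge X(5) and U(8): 13
merge T(10) and Z(11): 21
merge 13 and V(14): 27
merge 21 and 27: 48
merge Y(39) and 48: 87
Huffman total = 13 + 21 + 27 + 48 + 87 = 196 bits.
Saving = 261 − 196 = 65 bits.

65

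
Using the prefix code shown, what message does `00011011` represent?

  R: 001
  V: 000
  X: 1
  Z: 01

VXXZX

Read left to right; each codeword is recognised as soon as it completes (prefix code):
  000→V | 1→X | 1→X | 01→Z | 1→X
Decoded message: VXXZX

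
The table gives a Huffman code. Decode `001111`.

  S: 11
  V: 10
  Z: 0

ZZSS

Read left to right; each codeword is recognised as soon as it completes (prefix code):
  0→Z | 0→Z | 11→S | 11→S
Decoded message: ZZSS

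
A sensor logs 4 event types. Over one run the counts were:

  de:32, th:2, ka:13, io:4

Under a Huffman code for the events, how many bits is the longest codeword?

3

Merge the two lowest-weight nodes at each step:
merge th(2) and io(4): 6
merge 6 and ka(13): 19
merge 19 and de(32): 51
Maximum depth reached is 3.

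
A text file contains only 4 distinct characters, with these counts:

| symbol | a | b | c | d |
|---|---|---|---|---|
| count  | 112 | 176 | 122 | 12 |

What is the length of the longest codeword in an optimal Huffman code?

Merge the two lowest-weight nodes at each step:
combine d(12), a(112) → 124
combine c(122), 124 → 246
combine b(176), 246 → 422
The first pair merged (d, a) ends up deepest, at depth 3.

3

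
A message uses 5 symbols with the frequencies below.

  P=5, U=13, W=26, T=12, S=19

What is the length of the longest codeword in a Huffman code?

3

Merge the two lowest-weight nodes at each step:
merge P(5) and T(12): 17
merge U(13) and 17: 30
merge S(19) and W(26): 45
merge 30 and 45: 75
The first pair merged (P, T) ends up deepest, at depth 3.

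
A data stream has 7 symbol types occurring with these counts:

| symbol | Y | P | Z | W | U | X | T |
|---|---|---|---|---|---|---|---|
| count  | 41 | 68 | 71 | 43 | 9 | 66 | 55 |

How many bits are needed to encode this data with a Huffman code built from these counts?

970

Merge the two smallest weights repeatedly:
merge U(9) and Y(41): 50
merge W(43) and 50: 93
merge T(55) and X(66): 121
merge P(68) and Z(71): 139
merge 93 and 121: 214
merge 139 and 214: 353
Total encoded bits = sum of merged weights = 50 + 93 + 121 + 139 + 214 + 353 = 970.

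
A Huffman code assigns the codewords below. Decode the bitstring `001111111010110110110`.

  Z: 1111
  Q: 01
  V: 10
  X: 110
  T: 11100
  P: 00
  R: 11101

Read left to right; each codeword is recognised as soon as it completes (prefix code):
  00→P | 1111→Z | 11101→R | 01→Q | 10→V | 110→X | 110→X
Decoded message: PZRQVXX

PZRQVXX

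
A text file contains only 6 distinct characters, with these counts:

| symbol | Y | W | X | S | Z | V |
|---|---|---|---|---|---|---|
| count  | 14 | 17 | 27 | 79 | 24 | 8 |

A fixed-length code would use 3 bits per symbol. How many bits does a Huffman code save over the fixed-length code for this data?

136

Fixed-length: 3 bits × 169 symbols = 507 bits.
Huffman merges:
V(8) + Y(14) → 22
W(17) + 22 → 39
Z(24) + X(27) → 51
39 + 51 → 90
S(79) + 90 → 169
Huffman total = 22 + 39 + 51 + 90 + 169 = 371 bits.
Saving = 507 − 371 = 136 bits.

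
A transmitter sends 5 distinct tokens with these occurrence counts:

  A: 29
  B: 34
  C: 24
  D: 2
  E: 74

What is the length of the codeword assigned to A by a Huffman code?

3

Huffman merges, smallest pair first:
combine D(2), C(24) → 26
combine 26, A(29) → 55
combine B(34), 55 → 89
combine E(74), 89 → 163
A sits 3 levels below the root, so its codeword is 3 bits.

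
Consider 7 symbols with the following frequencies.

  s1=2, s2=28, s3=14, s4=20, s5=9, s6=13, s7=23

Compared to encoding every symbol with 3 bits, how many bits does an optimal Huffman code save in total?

Fixed-length: 3 bits × 109 symbols = 327 bits.
Huffman merges:
merge s1(2) and s5(9): 11
merge 11 and s6(13): 24
merge s3(14) and s4(20): 34
merge s7(23) and 24: 47
merge s2(28) and 34: 62
merge 47 and 62: 109
Huffman total = 11 + 24 + 34 + 47 + 62 + 109 = 287 bits.
Saving = 327 − 287 = 40 bits.

40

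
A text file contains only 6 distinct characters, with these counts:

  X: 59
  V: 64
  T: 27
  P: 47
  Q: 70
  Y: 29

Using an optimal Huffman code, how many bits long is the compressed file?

751

Greedily combine the two least-frequent nodes:
merge T(27) and Y(29): 56
merge P(47) and 56: 103
merge X(59) and V(64): 123
merge Q(70) and 103: 173
merge 123 and 173: 296
The encoded length is the sum of every internal node's weight: 56 + 103 + 123 + 173 + 296 = 751 bits.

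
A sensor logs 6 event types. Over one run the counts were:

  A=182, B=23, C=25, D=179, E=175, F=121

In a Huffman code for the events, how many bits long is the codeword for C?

Build the tree from the bottom:
combine B(23), C(25) → 48
combine 48, F(121) → 169
combine 169, E(175) → 344
combine D(179), A(182) → 361
combine 344, 361 → 705
C's leaf is at depth 4, giving a 4-bit codeword.

4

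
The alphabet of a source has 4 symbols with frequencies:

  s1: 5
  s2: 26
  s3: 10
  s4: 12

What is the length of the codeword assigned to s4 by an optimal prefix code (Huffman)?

Huffman merges, smallest pair first:
combine s1(5), s3(10) → 15
combine s4(12), 15 → 27
combine s2(26), 27 → 53
The subtree containing s4 is merged 2 times, so code length = 2.

2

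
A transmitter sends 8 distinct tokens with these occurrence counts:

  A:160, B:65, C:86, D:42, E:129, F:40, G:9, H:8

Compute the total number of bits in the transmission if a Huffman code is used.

Merge the two smallest weights repeatedly:
H(8) + G(9) → 17
17 + F(40) → 57
D(42) + 57 → 99
B(65) + C(86) → 151
99 + E(129) → 228
151 + A(160) → 311
228 + 311 → 539
Each symbol's bit-cost is frequency × depth; summing gives 1402 bits (equivalently 17 + 57 + 99 + 151 + 228 + 311 + 539).

1402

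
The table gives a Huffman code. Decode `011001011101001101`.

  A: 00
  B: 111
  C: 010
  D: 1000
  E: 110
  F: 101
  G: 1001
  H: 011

HAFEGF

Read left to right; each codeword is recognised as soon as it completes (prefix code):
  011→H | 00→A | 101→F | 110→E | 1001→G | 101→F
Decoded message: HAFEGF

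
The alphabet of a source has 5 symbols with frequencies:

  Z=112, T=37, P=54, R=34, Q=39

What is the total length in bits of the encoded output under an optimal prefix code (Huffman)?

604

Greedily combine the two least-frequent nodes:
combine R(34), T(37) → 71
combine Q(39), P(54) → 93
combine 71, 93 → 164
combine Z(112), 164 → 276
Total encoded bits = sum of merged weights = 71 + 93 + 164 + 276 = 604.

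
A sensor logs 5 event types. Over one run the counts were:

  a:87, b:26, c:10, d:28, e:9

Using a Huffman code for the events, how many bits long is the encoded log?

Greedily combine the two least-frequent nodes:
e(9) + c(10) → 19
19 + b(26) → 45
d(28) + 45 → 73
73 + a(87) → 160
Each symbol's bit-cost is frequency × depth; summing gives 297 bits (equivalently 19 + 45 + 73 + 160).

297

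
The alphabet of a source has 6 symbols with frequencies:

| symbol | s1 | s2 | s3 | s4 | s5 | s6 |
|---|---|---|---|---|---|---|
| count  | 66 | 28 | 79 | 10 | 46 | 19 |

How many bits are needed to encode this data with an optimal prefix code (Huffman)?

582

Greedily combine the two least-frequent nodes:
s4(10) + s6(19) → 29
s2(28) + 29 → 57
s5(46) + 57 → 103
s1(66) + s3(79) → 145
103 + 145 → 248
The encoded length is the sum of every internal node's weight: 29 + 57 + 103 + 145 + 248 = 582 bits.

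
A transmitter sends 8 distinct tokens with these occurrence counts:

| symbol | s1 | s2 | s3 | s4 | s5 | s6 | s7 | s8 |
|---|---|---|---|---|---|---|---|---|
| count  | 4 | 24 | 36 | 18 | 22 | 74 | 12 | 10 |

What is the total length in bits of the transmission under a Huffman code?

530

Build the Huffman tree bottom-up:
combine s1(4), s8(10) → 14
combine s7(12), 14 → 26
combine s4(18), s5(22) → 40
combine s2(24), 26 → 50
combine s3(36), 40 → 76
combine 50, s6(74) → 124
combine 76, 124 → 200
The encoded length is the sum of every internal node's weight: 14 + 26 + 40 + 50 + 76 + 124 + 200 = 530 bits.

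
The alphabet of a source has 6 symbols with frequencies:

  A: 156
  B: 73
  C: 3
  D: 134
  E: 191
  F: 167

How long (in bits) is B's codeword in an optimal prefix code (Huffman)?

4

Build the tree from the bottom:
combine C(3), B(73) → 76
combine 76, D(134) → 210
combine A(156), F(167) → 323
combine E(191), 210 → 401
combine 323, 401 → 724
The subtree containing B is merged 4 times, so code length = 4.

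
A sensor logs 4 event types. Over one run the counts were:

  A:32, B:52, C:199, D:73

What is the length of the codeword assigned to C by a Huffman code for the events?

Build the tree from the bottom:
A(32) + B(52) → 84
D(73) + 84 → 157
157 + C(199) → 356
C is merged only at the final step, so code length = 1.

1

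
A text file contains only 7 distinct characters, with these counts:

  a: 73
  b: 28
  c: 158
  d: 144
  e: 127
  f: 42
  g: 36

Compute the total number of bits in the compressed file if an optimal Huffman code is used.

Merge the two smallest weights repeatedly:
combine b(28), g(36) → 64
combine f(42), 64 → 106
combine a(73), 106 → 179
combine e(127), d(144) → 271
combine c(158), 179 → 337
combine 271, 337 → 608
Each symbol's bit-cost is frequency × depth; summing gives 1565 bits (equivalently 64 + 106 + 179 + 271 + 337 + 608).

1565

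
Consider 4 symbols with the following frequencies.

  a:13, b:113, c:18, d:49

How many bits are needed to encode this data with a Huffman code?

304

Merge the two smallest weights repeatedly:
a(13) + c(18) → 31
31 + d(49) → 80
80 + b(113) → 193
The encoded length is the sum of every internal node's weight: 31 + 80 + 193 = 304 bits.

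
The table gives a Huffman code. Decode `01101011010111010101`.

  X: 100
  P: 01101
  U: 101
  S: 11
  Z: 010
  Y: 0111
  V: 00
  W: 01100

Read left to right; each codeword is recognised as soon as it completes (prefix code):
  01101→P | 01101→P | 0111→Y | 010→Z | 101→U
Decoded message: PPYZU

PPYZU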